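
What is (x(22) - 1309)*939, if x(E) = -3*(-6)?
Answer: -1212249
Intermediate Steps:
x(E) = 18
(x(22) - 1309)*939 = (18 - 1309)*939 = -1291*939 = -1212249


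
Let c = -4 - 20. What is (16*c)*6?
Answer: -2304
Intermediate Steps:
c = -24
(16*c)*6 = (16*(-24))*6 = -384*6 = -2304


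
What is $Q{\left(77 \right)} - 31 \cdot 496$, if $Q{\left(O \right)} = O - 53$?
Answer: $-15352$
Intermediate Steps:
$Q{\left(O \right)} = -53 + O$ ($Q{\left(O \right)} = O - 53 = -53 + O$)
$Q{\left(77 \right)} - 31 \cdot 496 = \left(-53 + 77\right) - 31 \cdot 496 = 24 - 15376 = -15352$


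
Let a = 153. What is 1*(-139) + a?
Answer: 14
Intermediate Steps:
1*(-139) + a = 1*(-139) + 153 = -139 + 153 = 14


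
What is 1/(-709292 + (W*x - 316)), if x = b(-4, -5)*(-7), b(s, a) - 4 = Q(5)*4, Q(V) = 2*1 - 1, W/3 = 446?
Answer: -1/784536 ≈ -1.2746e-6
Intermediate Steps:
W = 1338 (W = 3*446 = 1338)
Q(V) = 1 (Q(V) = 2 - 1 = 1)
b(s, a) = 8 (b(s, a) = 4 + 1*4 = 4 + 4 = 8)
x = -56 (x = 8*(-7) = -56)
1/(-709292 + (W*x - 316)) = 1/(-709292 + (1338*(-56) - 316)) = 1/(-709292 + (-74928 - 316)) = 1/(-709292 - 75244) = 1/(-784536) = -1/784536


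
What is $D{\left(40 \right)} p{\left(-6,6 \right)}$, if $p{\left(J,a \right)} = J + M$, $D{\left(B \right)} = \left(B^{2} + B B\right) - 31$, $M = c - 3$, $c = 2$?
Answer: $-22183$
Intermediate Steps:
$M = -1$ ($M = 2 - 3 = -1$)
$D{\left(B \right)} = -31 + 2 B^{2}$ ($D{\left(B \right)} = \left(B^{2} + B^{2}\right) - 31 = 2 B^{2} - 31 = -31 + 2 B^{2}$)
$p{\left(J,a \right)} = -1 + J$ ($p{\left(J,a \right)} = J - 1 = -1 + J$)
$D{\left(40 \right)} p{\left(-6,6 \right)} = \left(-31 + 2 \cdot 40^{2}\right) \left(-1 - 6\right) = \left(-31 + 2 \cdot 1600\right) \left(-7\right) = \left(-31 + 3200\right) \left(-7\right) = 3169 \left(-7\right) = -22183$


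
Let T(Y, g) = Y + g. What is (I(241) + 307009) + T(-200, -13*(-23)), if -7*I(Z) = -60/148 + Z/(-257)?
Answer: 20442042576/66563 ≈ 3.0711e+5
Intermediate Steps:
I(Z) = 15/259 + Z/1799 (I(Z) = -(-60/148 + Z/(-257))/7 = -(-60*1/148 + Z*(-1/257))/7 = -(-15/37 - Z/257)/7 = 15/259 + Z/1799)
(I(241) + 307009) + T(-200, -13*(-23)) = ((15/259 + (1/1799)*241) + 307009) + (-200 - 13*(-23)) = ((15/259 + 241/1799) + 307009) + (-200 + 299) = (12772/66563 + 307009) + 99 = 20435452839/66563 + 99 = 20442042576/66563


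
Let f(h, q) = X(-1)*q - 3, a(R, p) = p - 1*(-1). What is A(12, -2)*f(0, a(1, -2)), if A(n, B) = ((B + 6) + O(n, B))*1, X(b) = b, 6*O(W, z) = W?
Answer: -12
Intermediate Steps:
O(W, z) = W/6
A(n, B) = 6 + B + n/6 (A(n, B) = ((B + 6) + n/6)*1 = ((6 + B) + n/6)*1 = (6 + B + n/6)*1 = 6 + B + n/6)
a(R, p) = 1 + p (a(R, p) = p + 1 = 1 + p)
f(h, q) = -3 - q (f(h, q) = -q - 3 = -3 - q)
A(12, -2)*f(0, a(1, -2)) = (6 - 2 + (1/6)*12)*(-3 - (1 - 2)) = (6 - 2 + 2)*(-3 - 1*(-1)) = 6*(-3 + 1) = 6*(-2) = -12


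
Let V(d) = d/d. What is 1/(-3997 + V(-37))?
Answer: -1/3996 ≈ -0.00025025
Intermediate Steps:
V(d) = 1
1/(-3997 + V(-37)) = 1/(-3997 + 1) = 1/(-3996) = -1/3996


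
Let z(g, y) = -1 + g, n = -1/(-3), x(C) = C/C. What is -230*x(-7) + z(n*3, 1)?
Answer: -230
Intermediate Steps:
x(C) = 1
n = 1/3 (n = -1*(-1/3) = 1/3 ≈ 0.33333)
-230*x(-7) + z(n*3, 1) = -230*1 + (-1 + (1/3)*3) = -230 + (-1 + 1) = -230 + 0 = -230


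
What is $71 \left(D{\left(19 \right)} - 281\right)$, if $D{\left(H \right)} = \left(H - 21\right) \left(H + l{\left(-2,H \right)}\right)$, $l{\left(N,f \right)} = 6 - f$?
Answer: $-20803$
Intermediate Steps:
$D{\left(H \right)} = -126 + 6 H$ ($D{\left(H \right)} = \left(H - 21\right) \left(H - \left(-6 + H\right)\right) = \left(-21 + H\right) 6 = -126 + 6 H$)
$71 \left(D{\left(19 \right)} - 281\right) = 71 \left(\left(-126 + 6 \cdot 19\right) - 281\right) = 71 \left(\left(-126 + 114\right) - 281\right) = 71 \left(-12 - 281\right) = 71 \left(-293\right) = -20803$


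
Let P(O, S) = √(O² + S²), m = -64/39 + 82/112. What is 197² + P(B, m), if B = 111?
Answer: 38809 + √58773336001/2184 ≈ 38920.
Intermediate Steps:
m = -1985/2184 (m = -64*1/39 + 82*(1/112) = -64/39 + 41/56 = -1985/2184 ≈ -0.90888)
197² + P(B, m) = 197² + √(111² + (-1985/2184)²) = 38809 + √(12321 + 3940225/4769856) = 38809 + √(58773336001/4769856) = 38809 + √58773336001/2184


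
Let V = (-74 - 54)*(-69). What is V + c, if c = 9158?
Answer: 17990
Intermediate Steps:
V = 8832 (V = -128*(-69) = 8832)
V + c = 8832 + 9158 = 17990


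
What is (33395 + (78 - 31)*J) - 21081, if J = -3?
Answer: 12173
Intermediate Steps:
(33395 + (78 - 31)*J) - 21081 = (33395 + (78 - 31)*(-3)) - 21081 = (33395 + 47*(-3)) - 21081 = (33395 - 141) - 21081 = 33254 - 21081 = 12173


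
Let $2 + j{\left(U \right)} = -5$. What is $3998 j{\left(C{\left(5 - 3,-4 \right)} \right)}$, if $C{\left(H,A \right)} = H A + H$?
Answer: $-27986$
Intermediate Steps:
$C{\left(H,A \right)} = H + A H$ ($C{\left(H,A \right)} = A H + H = H + A H$)
$j{\left(U \right)} = -7$ ($j{\left(U \right)} = -2 - 5 = -7$)
$3998 j{\left(C{\left(5 - 3,-4 \right)} \right)} = 3998 \left(-7\right) = -27986$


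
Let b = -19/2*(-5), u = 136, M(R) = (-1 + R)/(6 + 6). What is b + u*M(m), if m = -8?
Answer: -109/2 ≈ -54.500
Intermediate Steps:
M(R) = -1/12 + R/12 (M(R) = (-1 + R)/12 = (-1 + R)*(1/12) = -1/12 + R/12)
b = 95/2 (b = -19*½*(-5) = -19/2*(-5) = 95/2 ≈ 47.500)
b + u*M(m) = 95/2 + 136*(-1/12 + (1/12)*(-8)) = 95/2 + 136*(-1/12 - ⅔) = 95/2 + 136*(-¾) = 95/2 - 102 = -109/2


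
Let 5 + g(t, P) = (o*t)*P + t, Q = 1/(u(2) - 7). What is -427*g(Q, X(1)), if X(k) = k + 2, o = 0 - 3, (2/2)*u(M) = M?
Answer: 7259/5 ≈ 1451.8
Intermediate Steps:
u(M) = M
o = -3
Q = -⅕ (Q = 1/(2 - 7) = 1/(-5) = -⅕ ≈ -0.20000)
X(k) = 2 + k
g(t, P) = -5 + t - 3*P*t (g(t, P) = -5 + ((-3*t)*P + t) = -5 + (-3*P*t + t) = -5 + (t - 3*P*t) = -5 + t - 3*P*t)
-427*g(Q, X(1)) = -427*(-5 - ⅕ - 3*(2 + 1)*(-⅕)) = -427*(-5 - ⅕ - 3*3*(-⅕)) = -427*(-5 - ⅕ + 9/5) = -427*(-17/5) = 7259/5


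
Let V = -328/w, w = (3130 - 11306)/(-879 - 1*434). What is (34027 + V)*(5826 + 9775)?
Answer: 541694193361/1022 ≈ 5.3003e+8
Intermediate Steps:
w = 8176/1313 (w = -8176/(-879 - 434) = -8176/(-1313) = -8176*(-1/1313) = 8176/1313 ≈ 6.2270)
V = -53833/1022 (V = -328/8176/1313 = -328*1313/8176 = -53833/1022 ≈ -52.674)
(34027 + V)*(5826 + 9775) = (34027 - 53833/1022)*(5826 + 9775) = (34721761/1022)*15601 = 541694193361/1022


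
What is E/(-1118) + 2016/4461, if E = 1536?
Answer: -766368/831233 ≈ -0.92197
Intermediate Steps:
E/(-1118) + 2016/4461 = 1536/(-1118) + 2016/4461 = 1536*(-1/1118) + 2016*(1/4461) = -768/559 + 672/1487 = -766368/831233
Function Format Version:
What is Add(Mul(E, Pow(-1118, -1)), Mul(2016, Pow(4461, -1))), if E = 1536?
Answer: Rational(-766368, 831233) ≈ -0.92197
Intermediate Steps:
Add(Mul(E, Pow(-1118, -1)), Mul(2016, Pow(4461, -1))) = Add(Mul(1536, Pow(-1118, -1)), Mul(2016, Pow(4461, -1))) = Add(Mul(1536, Rational(-1, 1118)), Mul(2016, Rational(1, 4461))) = Add(Rational(-768, 559), Rational(672, 1487)) = Rational(-766368, 831233)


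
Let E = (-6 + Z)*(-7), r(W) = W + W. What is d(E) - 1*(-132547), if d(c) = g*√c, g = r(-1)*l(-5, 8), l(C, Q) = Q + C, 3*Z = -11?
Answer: 132547 - 2*√609 ≈ 1.3250e+5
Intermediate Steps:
Z = -11/3 (Z = (⅓)*(-11) = -11/3 ≈ -3.6667)
l(C, Q) = C + Q
r(W) = 2*W
E = 203/3 (E = (-6 - 11/3)*(-7) = -29/3*(-7) = 203/3 ≈ 67.667)
g = -6 (g = (2*(-1))*(-5 + 8) = -2*3 = -6)
d(c) = -6*√c
d(E) - 1*(-132547) = -2*√609 - 1*(-132547) = -2*√609 + 132547 = 132547 - 2*√609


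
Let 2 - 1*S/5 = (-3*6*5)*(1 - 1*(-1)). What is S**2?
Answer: 828100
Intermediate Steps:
S = 910 (S = 10 - 5*-3*6*5*(1 - 1*(-1)) = 10 - 5*(-18*5)*(1 + 1) = 10 - (-450)*2 = 10 - 5*(-180) = 10 + 900 = 910)
S**2 = 910**2 = 828100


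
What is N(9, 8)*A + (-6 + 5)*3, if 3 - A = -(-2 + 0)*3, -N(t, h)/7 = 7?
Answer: 144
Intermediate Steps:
N(t, h) = -49 (N(t, h) = -7*7 = -49)
A = -3 (A = 3 - (-1)*(-2 + 0)*3 = 3 - (-1)*(-2*3) = 3 - (-1)*(-6) = 3 - 1*6 = 3 - 6 = -3)
N(9, 8)*A + (-6 + 5)*3 = -49*(-3) + (-6 + 5)*3 = 147 - 1*3 = 147 - 3 = 144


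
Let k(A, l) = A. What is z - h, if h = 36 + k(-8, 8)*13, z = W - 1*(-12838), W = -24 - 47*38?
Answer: 11096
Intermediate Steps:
W = -1810 (W = -24 - 1786 = -1810)
z = 11028 (z = -1810 - 1*(-12838) = -1810 + 12838 = 11028)
h = -68 (h = 36 - 8*13 = 36 - 104 = -68)
z - h = 11028 - 1*(-68) = 11028 + 68 = 11096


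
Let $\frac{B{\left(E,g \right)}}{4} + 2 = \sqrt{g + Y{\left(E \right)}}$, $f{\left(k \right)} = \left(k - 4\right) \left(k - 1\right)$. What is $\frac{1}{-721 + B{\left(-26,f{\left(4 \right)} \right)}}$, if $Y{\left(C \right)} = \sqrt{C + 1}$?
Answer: $\frac{1}{-729 + 4 \sqrt[4]{-1} \sqrt{5}} \approx -0.0013836 - 1.211 \cdot 10^{-5} i$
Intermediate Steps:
$Y{\left(C \right)} = \sqrt{1 + C}$
$f{\left(k \right)} = \left(-1 + k\right) \left(-4 + k\right)$ ($f{\left(k \right)} = \left(-4 + k\right) \left(-1 + k\right) = \left(-1 + k\right) \left(-4 + k\right)$)
$B{\left(E,g \right)} = -8 + 4 \sqrt{g + \sqrt{1 + E}}$
$\frac{1}{-721 + B{\left(-26,f{\left(4 \right)} \right)}} = \frac{1}{-721 - \left(8 - 4 \sqrt{\left(4 + 4^{2} - 20\right) + \sqrt{1 - 26}}\right)} = \frac{1}{-721 - \left(8 - 4 \sqrt{\left(4 + 16 - 20\right) + \sqrt{-25}}\right)} = \frac{1}{-721 - \left(8 - 4 \sqrt{0 + 5 i}\right)} = \frac{1}{-721 - \left(8 - 4 \sqrt{5 i}\right)} = \frac{1}{-721 - \left(8 - 4 \sqrt{5} \sqrt{i}\right)} = \frac{1}{-729 + 4 \sqrt{5} \sqrt{i}}$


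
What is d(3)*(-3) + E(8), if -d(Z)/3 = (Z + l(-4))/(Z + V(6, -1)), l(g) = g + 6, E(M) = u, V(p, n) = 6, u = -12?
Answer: -7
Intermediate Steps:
E(M) = -12
l(g) = 6 + g
d(Z) = -3*(2 + Z)/(6 + Z) (d(Z) = -3*(Z + (6 - 4))/(Z + 6) = -3*(Z + 2)/(6 + Z) = -3*(2 + Z)/(6 + Z))
d(3)*(-3) + E(8) = (3*(-2 - 1*3)/(6 + 3))*(-3) - 12 = (3*(-2 - 3)/9)*(-3) - 12 = (3*(⅑)*(-5))*(-3) - 12 = -5/3*(-3) - 12 = 5 - 12 = -7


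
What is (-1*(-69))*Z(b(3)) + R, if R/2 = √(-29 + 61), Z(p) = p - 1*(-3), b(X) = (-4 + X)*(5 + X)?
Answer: -345 + 8*√2 ≈ -333.69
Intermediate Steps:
Z(p) = 3 + p (Z(p) = p + 3 = 3 + p)
R = 8*√2 (R = 2*√(-29 + 61) = 2*√32 = 2*(4*√2) = 8*√2 ≈ 11.314)
(-1*(-69))*Z(b(3)) + R = (-1*(-69))*(3 + (-20 + 3 + 3²)) + 8*√2 = 69*(3 + (-20 + 3 + 9)) + 8*√2 = 69*(3 - 8) + 8*√2 = 69*(-5) + 8*√2 = -345 + 8*√2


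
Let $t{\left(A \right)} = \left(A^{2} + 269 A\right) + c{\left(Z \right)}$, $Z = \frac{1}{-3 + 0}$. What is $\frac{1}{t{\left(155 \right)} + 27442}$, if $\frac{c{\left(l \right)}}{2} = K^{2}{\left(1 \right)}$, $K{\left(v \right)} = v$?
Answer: $\frac{1}{93164} \approx 1.0734 \cdot 10^{-5}$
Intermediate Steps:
$Z = - \frac{1}{3}$ ($Z = \frac{1}{-3} = - \frac{1}{3} \approx -0.33333$)
$c{\left(l \right)} = 2$ ($c{\left(l \right)} = 2 \cdot 1^{2} = 2 \cdot 1 = 2$)
$t{\left(A \right)} = 2 + A^{2} + 269 A$ ($t{\left(A \right)} = \left(A^{2} + 269 A\right) + 2 = 2 + A^{2} + 269 A$)
$\frac{1}{t{\left(155 \right)} + 27442} = \frac{1}{\left(2 + 155^{2} + 269 \cdot 155\right) + 27442} = \frac{1}{\left(2 + 24025 + 41695\right) + 27442} = \frac{1}{65722 + 27442} = \frac{1}{93164}$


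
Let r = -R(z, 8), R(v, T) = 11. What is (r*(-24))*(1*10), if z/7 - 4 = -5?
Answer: 2640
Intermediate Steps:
z = -7 (z = 28 + 7*(-5) = 28 - 35 = -7)
r = -11 (r = -1*11 = -11)
(r*(-24))*(1*10) = (-11*(-24))*(1*10) = 264*10 = 2640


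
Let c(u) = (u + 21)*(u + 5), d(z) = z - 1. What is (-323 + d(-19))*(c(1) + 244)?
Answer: -128968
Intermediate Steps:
d(z) = -1 + z
c(u) = (5 + u)*(21 + u) (c(u) = (21 + u)*(5 + u) = (5 + u)*(21 + u))
(-323 + d(-19))*(c(1) + 244) = (-323 + (-1 - 19))*((105 + 1² + 26*1) + 244) = (-323 - 20)*((105 + 1 + 26) + 244) = -343*(132 + 244) = -343*376 = -128968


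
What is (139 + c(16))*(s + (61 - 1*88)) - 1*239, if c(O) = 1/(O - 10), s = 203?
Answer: 72763/3 ≈ 24254.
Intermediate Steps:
c(O) = 1/(-10 + O)
(139 + c(16))*(s + (61 - 1*88)) - 1*239 = (139 + 1/(-10 + 16))*(203 + (61 - 1*88)) - 1*239 = (139 + 1/6)*(203 + (61 - 88)) - 239 = (139 + ⅙)*(203 - 27) - 239 = (835/6)*176 - 239 = 73480/3 - 239 = 72763/3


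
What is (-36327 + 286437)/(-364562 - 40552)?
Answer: -41685/67519 ≈ -0.61738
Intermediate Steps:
(-36327 + 286437)/(-364562 - 40552) = 250110/(-405114) = 250110*(-1/405114) = -41685/67519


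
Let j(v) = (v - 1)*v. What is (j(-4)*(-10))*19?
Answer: -3800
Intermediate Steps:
j(v) = v*(-1 + v) (j(v) = (-1 + v)*v = v*(-1 + v))
(j(-4)*(-10))*19 = (-4*(-1 - 4)*(-10))*19 = (-4*(-5)*(-10))*19 = (20*(-10))*19 = -200*19 = -3800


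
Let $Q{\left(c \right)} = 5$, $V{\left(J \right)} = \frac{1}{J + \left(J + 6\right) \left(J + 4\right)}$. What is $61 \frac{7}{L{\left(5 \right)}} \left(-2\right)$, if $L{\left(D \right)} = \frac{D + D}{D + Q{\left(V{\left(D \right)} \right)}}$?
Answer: $-854$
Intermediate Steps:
$V{\left(J \right)} = \frac{1}{J + \left(4 + J\right) \left(6 + J\right)}$ ($V{\left(J \right)} = \frac{1}{J + \left(6 + J\right) \left(4 + J\right)} = \frac{1}{J + \left(4 + J\right) \left(6 + J\right)}$)
$L{\left(D \right)} = \frac{2 D}{5 + D}$ ($L{\left(D \right)} = \frac{D + D}{D + 5} = \frac{2 D}{5 + D}$)
$61 \frac{7}{L{\left(5 \right)}} \left(-2\right) = 61 \frac{7}{2 \cdot 5 \frac{1}{5 + 5}} \left(-2\right) = 61 \frac{7}{2 \cdot 5 \cdot \frac{1}{10}} \left(-2\right) = 61 \cdot \frac{7}{1} \left(-2\right) = 61 \cdot 7 \cdot 1 \left(-2\right) = 61 \cdot 7 \left(-2\right) = 427 \left(-2\right) = -854$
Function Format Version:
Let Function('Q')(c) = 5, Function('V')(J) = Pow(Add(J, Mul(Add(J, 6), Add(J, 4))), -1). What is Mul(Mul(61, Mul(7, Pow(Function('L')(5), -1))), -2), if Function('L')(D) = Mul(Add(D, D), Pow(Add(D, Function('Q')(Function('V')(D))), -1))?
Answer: -854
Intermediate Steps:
Function('V')(J) = Pow(Add(J, Mul(Add(4, J), Add(6, J))), -1) (Function('V')(J) = Pow(Add(J, Mul(Add(6, J), Add(4, J))), -1) = Pow(Add(J, Mul(Add(4, J), Add(6, J))), -1))
Function('L')(D) = Mul(2, D, Pow(Add(5, D), -1)) (Function('L')(D) = Mul(Add(D, D), Pow(Add(D, 5), -1)) = Mul(Mul(2, D), Pow(Add(5, D), -1)) = Mul(2, D, Pow(Add(5, D), -1)))
Mul(Mul(61, Mul(7, Pow(Function('L')(5), -1))), -2) = Mul(Mul(61, Mul(7, Pow(Mul(2, 5, Pow(Add(5, 5), -1)), -1))), -2) = Mul(Mul(61, Mul(7, Pow(Mul(2, 5, Pow(10, -1)), -1))), -2) = Mul(Mul(61, Mul(7, Pow(Mul(2, 5, Rational(1, 10)), -1))), -2) = Mul(Mul(61, Mul(7, Pow(1, -1))), -2) = Mul(Mul(61, Mul(7, 1)), -2) = Mul(Mul(61, 7), -2) = Mul(427, -2) = -854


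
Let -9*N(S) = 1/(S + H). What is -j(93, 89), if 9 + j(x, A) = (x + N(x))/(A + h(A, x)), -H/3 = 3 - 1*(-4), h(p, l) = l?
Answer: 143023/16848 ≈ 8.4890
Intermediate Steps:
H = -21 (H = -3*(3 - 1*(-4)) = -3*(3 + 4) = -3*7 = -21)
N(S) = -1/(9*(-21 + S)) (N(S) = -1/(9*(S - 21)) = -1/(9*(-21 + S)))
j(x, A) = -9 + (x - 1/(-189 + 9*x))/(A + x)
-j(93, 89) = -(-⅑ - (-21 + 93)*(8*93 + 9*89))/((-21 + 93)*(89 + 93)) = -(-⅑ - 1*72*(744 + 801))/(72*182) = -(-⅑ - 1*72*1545)/(72*182) = -(-⅑ - 111240)/(72*182) = -(-1001161)/(72*182*9) = -1*(-143023/16848) = 143023/16848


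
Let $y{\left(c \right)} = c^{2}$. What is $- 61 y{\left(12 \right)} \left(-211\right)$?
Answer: $1853424$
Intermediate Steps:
$- 61 y{\left(12 \right)} \left(-211\right) = - 61 \cdot 12^{2} \left(-211\right) = \left(-61\right) 144 \left(-211\right) = \left(-8784\right) \left(-211\right) = 1853424$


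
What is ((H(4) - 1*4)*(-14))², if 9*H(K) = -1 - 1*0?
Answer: 268324/81 ≈ 3312.6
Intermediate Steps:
H(K) = -⅑ (H(K) = (-1 - 1*0)/9 = (-1 + 0)/9 = (⅑)*(-1) = -⅑)
((H(4) - 1*4)*(-14))² = ((-⅑ - 1*4)*(-14))² = ((-⅑ - 4)*(-14))² = (-37/9*(-14))² = (518/9)² = 268324/81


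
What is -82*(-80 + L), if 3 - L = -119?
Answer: -3444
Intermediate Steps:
L = 122 (L = 3 - 1*(-119) = 3 + 119 = 122)
-82*(-80 + L) = -82*(-80 + 122) = -82*42 = -3444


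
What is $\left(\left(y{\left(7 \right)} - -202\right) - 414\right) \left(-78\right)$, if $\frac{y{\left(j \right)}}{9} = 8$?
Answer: $10920$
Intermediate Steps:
$y{\left(j \right)} = 72$ ($y{\left(j \right)} = 9 \cdot 8 = 72$)
$\left(\left(y{\left(7 \right)} - -202\right) - 414\right) \left(-78\right) = \left(\left(72 - -202\right) - 414\right) \left(-78\right) = \left(\left(72 + 202\right) - 414\right) \left(-78\right) = \left(274 - 414\right) \left(-78\right) = \left(-140\right) \left(-78\right) = 10920$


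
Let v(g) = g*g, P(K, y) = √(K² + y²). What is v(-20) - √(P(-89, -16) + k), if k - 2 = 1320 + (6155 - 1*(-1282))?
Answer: 400 - √(8759 + √8177) ≈ 305.93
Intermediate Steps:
k = 8759 (k = 2 + (1320 + (6155 - 1*(-1282))) = 2 + (1320 + (6155 + 1282)) = 2 + (1320 + 7437) = 2 + 8757 = 8759)
v(g) = g²
v(-20) - √(P(-89, -16) + k) = (-20)² - √(√((-89)² + (-16)²) + 8759) = 400 - √(√(7921 + 256) + 8759) = 400 - √(√8177 + 8759) = 400 - √(8759 + √8177)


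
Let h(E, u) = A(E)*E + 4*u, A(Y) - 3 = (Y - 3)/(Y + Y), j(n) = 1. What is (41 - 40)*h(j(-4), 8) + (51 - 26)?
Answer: 59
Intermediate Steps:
A(Y) = 3 + (-3 + Y)/(2*Y) (A(Y) = 3 + (Y - 3)/(Y + Y) = 3 + (-3 + Y)/((2*Y)) = 3 + (-3 + Y)*(1/(2*Y)) = 3 + (-3 + Y)/(2*Y))
h(E, u) = -3/2 + 4*u + 7*E/2 (h(E, u) = ((-3 + 7*E)/(2*E))*E + 4*u = (-3/2 + 7*E/2) + 4*u = -3/2 + 4*u + 7*E/2)
(41 - 40)*h(j(-4), 8) + (51 - 26) = (41 - 40)*(-3/2 + 4*8 + (7/2)*1) + (51 - 26) = 1*(-3/2 + 32 + 7/2) + 25 = 1*34 + 25 = 34 + 25 = 59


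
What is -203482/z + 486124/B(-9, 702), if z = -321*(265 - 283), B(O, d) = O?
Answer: -156147545/2889 ≈ -54049.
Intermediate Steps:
z = 5778 (z = -321*(-18) = 5778)
-203482/z + 486124/B(-9, 702) = -203482/5778 + 486124/(-9) = -203482*1/5778 + 486124*(-⅑) = -101741/2889 - 486124/9 = -156147545/2889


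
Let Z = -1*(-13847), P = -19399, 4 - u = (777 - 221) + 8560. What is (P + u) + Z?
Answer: -14664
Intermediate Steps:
u = -9112 (u = 4 - ((777 - 221) + 8560) = 4 - (556 + 8560) = 4 - 1*9116 = 4 - 9116 = -9112)
Z = 13847
(P + u) + Z = (-19399 - 9112) + 13847 = -28511 + 13847 = -14664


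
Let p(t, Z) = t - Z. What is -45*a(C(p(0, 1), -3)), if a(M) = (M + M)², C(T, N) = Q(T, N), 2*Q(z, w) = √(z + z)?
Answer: 90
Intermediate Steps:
Q(z, w) = √2*√z/2 (Q(z, w) = √(z + z)/2 = √(2*z)/2 = (√2*√z)/2 = √2*√z/2)
C(T, N) = √2*√T/2
a(M) = 4*M² (a(M) = (2*M)² = 4*M²)
-45*a(C(p(0, 1), -3)) = -180*(√2*√(0 - 1*1)/2)² = -180*(√2*√(0 - 1)/2)² = -180*(√2*√(-1)/2)² = -180*(√2*I/2)² = -180*(I*√2/2)² = -180*(-1)/2 = -45*(-2) = 90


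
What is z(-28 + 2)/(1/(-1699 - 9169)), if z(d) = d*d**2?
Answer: 191015968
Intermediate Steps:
z(d) = d**3
z(-28 + 2)/(1/(-1699 - 9169)) = (-28 + 2)**3/(1/(-1699 - 9169)) = (-26)**3/(1/(-10868)) = -17576/(-1/10868) = -17576*(-10868) = 191015968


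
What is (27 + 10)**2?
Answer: 1369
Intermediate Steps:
(27 + 10)**2 = 37**2 = 1369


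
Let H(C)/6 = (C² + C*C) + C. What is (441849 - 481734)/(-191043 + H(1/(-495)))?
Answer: 3257607375/15603438011 ≈ 0.20878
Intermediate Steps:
H(C) = 6*C + 12*C² (H(C) = 6*((C² + C*C) + C) = 6*((C² + C²) + C) = 6*(2*C² + C) = 6*(C + 2*C²) = 6*C + 12*C²)
(441849 - 481734)/(-191043 + H(1/(-495))) = (441849 - 481734)/(-191043 + 6*(1 + 2/(-495))/(-495)) = -39885/(-191043 + 6*(-1/495)*(1 + 2*(-1/495))) = -39885/(-191043 + 6*(-1/495)*(1 - 2/495)) = -39885/(-191043 + 6*(-1/495)*(493/495)) = -39885/(-191043 - 986/81675) = -39885/(-15603438011/81675) = -39885*(-81675/15603438011) = 3257607375/15603438011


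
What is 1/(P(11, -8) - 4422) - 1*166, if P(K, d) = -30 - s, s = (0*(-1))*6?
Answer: -739033/4452 ≈ -166.00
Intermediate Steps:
s = 0 (s = 0*6 = 0)
P(K, d) = -30 (P(K, d) = -30 - 1*0 = -30 + 0 = -30)
1/(P(11, -8) - 4422) - 1*166 = 1/(-30 - 4422) - 1*166 = 1/(-4452) - 166 = -1/4452 - 166 = -739033/4452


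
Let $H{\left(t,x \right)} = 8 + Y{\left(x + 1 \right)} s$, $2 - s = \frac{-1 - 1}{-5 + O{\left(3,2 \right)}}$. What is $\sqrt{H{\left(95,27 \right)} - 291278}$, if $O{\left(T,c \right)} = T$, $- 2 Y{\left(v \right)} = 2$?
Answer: $i \sqrt{291271} \approx 539.7 i$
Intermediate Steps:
$Y{\left(v \right)} = -1$ ($Y{\left(v \right)} = \left(- \frac{1}{2}\right) 2 = -1$)
$s = 1$ ($s = 2 - \frac{-1 - 1}{-5 + 3} = 2 - - \frac{2}{-2} = 2 - \left(-2\right) \left(- \frac{1}{2}\right) = 2 - 1 = 1$)
$H{\left(t,x \right)} = 7$ ($H{\left(t,x \right)} = 8 - 1 = 7$)
$\sqrt{H{\left(95,27 \right)} - 291278} = \sqrt{7 - 291278} = \sqrt{-291271} = i \sqrt{291271}$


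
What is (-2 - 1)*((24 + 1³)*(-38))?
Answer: 2850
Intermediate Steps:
(-2 - 1)*((24 + 1³)*(-38)) = -3*(24 + 1)*(-38) = -75*(-38) = -3*(-950) = 2850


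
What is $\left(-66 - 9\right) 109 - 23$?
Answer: $-8198$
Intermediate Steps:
$\left(-66 - 9\right) 109 - 23 = \left(-75\right) 109 - 23 = -8175 - 23 = -8198$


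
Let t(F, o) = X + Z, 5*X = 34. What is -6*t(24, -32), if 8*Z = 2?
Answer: -423/10 ≈ -42.300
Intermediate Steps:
Z = ¼ (Z = (⅛)*2 = ¼ ≈ 0.25000)
X = 34/5 (X = (⅕)*34 = 34/5 ≈ 6.8000)
t(F, o) = 141/20 (t(F, o) = 34/5 + ¼ = 141/20)
-6*t(24, -32) = -6*141/20 = -423/10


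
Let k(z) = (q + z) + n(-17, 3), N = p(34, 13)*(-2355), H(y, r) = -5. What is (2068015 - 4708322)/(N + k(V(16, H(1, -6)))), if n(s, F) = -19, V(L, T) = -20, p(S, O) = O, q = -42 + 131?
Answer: 2640307/30565 ≈ 86.383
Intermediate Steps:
q = 89
N = -30615 (N = 13*(-2355) = -30615)
k(z) = 70 + z (k(z) = (89 + z) - 19 = 70 + z)
(2068015 - 4708322)/(N + k(V(16, H(1, -6)))) = (2068015 - 4708322)/(-30615 + (70 - 20)) = -2640307/(-30615 + 50) = -2640307/(-30565) = -2640307*(-1/30565) = 2640307/30565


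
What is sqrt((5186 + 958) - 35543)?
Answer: I*sqrt(29399) ≈ 171.46*I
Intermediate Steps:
sqrt((5186 + 958) - 35543) = sqrt(6144 - 35543) = sqrt(-29399) = I*sqrt(29399)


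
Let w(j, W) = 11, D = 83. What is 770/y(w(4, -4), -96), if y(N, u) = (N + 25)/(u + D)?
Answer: -5005/18 ≈ -278.06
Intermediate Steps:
y(N, u) = (25 + N)/(83 + u) (y(N, u) = (N + 25)/(u + 83) = (25 + N)/(83 + u))
770/y(w(4, -4), -96) = 770/(((25 + 11)/(83 - 96))) = 770/((36/(-13))) = 770/((-1/13*36)) = 770/(-36/13) = 770*(-13/36) = -5005/18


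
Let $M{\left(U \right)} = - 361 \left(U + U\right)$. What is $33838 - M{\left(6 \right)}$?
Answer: $38170$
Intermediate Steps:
$M{\left(U \right)} = - 722 U$ ($M{\left(U \right)} = - 361 \cdot 2 U = - 722 U$)
$33838 - M{\left(6 \right)} = 33838 - \left(-722\right) 6 = 33838 - -4332 = 33838 + 4332 = 38170$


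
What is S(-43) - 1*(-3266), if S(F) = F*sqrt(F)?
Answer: 3266 - 43*I*sqrt(43) ≈ 3266.0 - 281.97*I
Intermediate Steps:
S(F) = F**(3/2)
S(-43) - 1*(-3266) = (-43)**(3/2) - 1*(-3266) = -43*I*sqrt(43) + 3266 = 3266 - 43*I*sqrt(43)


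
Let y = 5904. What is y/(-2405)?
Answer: -5904/2405 ≈ -2.4549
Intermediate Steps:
y/(-2405) = 5904/(-2405) = 5904*(-1/2405) = -5904/2405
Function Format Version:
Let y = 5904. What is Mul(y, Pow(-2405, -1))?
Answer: Rational(-5904, 2405) ≈ -2.4549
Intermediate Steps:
Mul(y, Pow(-2405, -1)) = Mul(5904, Pow(-2405, -1)) = Mul(5904, Rational(-1, 2405)) = Rational(-5904, 2405)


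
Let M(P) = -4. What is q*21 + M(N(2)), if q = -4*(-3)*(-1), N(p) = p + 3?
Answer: -256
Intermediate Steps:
N(p) = 3 + p
q = -12 (q = 12*(-1) = -12)
q*21 + M(N(2)) = -12*21 - 4 = -252 - 4 = -256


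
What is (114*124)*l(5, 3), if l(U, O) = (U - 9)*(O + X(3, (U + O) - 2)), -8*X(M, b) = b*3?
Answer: -42408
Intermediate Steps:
X(M, b) = -3*b/8 (X(M, b) = -b*3/8 = -3*b/8)
l(U, O) = (-9 + U)*(3/4 - 3*U/8 + 5*O/8) (l(U, O) = (U - 9)*(O - 3*((U + O) - 2)/8) = (-9 + U)*(O - 3*((O + U) - 2)/8) = (-9 + U)*(O - 3*(-2 + O + U)/8) = (-9 + U)*(O + (3/4 - 3*O/8 - 3*U/8)) = (-9 + U)*(3/4 - 3*U/8 + 5*O/8))
(114*124)*l(5, 3) = (114*124)*(-27/4 - 45/8*3 - 3/8*5**2 + (33/8)*5 + (5/8)*3*5) = 14136*(-27/4 - 135/8 - 3/8*25 + 165/8 + 75/8) = 14136*(-27/4 - 135/8 - 75/8 + 165/8 + 75/8) = 14136*(-3) = -42408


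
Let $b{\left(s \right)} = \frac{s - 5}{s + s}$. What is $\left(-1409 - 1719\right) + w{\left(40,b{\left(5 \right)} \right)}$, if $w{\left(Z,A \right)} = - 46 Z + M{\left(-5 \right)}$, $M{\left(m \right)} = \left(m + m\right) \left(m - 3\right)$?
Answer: $-4888$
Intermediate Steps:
$M{\left(m \right)} = 2 m \left(-3 + m\right)$
$b{\left(s \right)} = \frac{-5 + s}{2 s}$
$w{\left(Z,A \right)} = 80 - 46 Z$ ($w{\left(Z,A \right)} = - 46 Z + 2 \left(-5\right) \left(-3 - 5\right) = - 46 Z + 2 \left(-5\right) \left(-8\right) = - 46 Z + 80 = 80 - 46 Z$)
$\left(-1409 - 1719\right) + w{\left(40,b{\left(5 \right)} \right)} = \left(-1409 - 1719\right) + \left(80 - 1840\right) = -3128 + \left(80 - 1840\right) = -3128 - 1760 = -4888$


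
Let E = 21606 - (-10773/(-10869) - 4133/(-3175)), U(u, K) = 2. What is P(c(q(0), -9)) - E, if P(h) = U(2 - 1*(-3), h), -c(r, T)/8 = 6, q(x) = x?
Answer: -248484976816/11503025 ≈ -21602.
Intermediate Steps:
c(r, T) = -48 (c(r, T) = -8*6 = -48)
P(h) = 2
E = 248507982866/11503025 (E = 21606 - (-10773*(-1/10869) - 4133*(-1/3175)) = 21606 - (3591/3623 + 4133/3175) = 21606 - 1*26375284/11503025 = 21606 - 26375284/11503025 = 248507982866/11503025 ≈ 21604.)
P(c(q(0), -9)) - E = 2 - 1*248507982866/11503025 = 2 - 248507982866/11503025 = -248484976816/11503025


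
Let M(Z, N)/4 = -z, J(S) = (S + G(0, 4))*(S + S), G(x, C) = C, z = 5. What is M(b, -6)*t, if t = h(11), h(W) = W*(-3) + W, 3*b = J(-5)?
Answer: 440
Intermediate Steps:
J(S) = 2*S*(4 + S) (J(S) = (S + 4)*(S + S) = (4 + S)*(2*S) = 2*S*(4 + S))
b = 10/3 (b = (2*(-5)*(4 - 5))/3 = (2*(-5)*(-1))/3 = (⅓)*10 = 10/3 ≈ 3.3333)
M(Z, N) = -20 (M(Z, N) = 4*(-1*5) = 4*(-5) = -20)
h(W) = -2*W (h(W) = -3*W + W = -2*W)
t = -22 (t = -2*11 = -22)
M(b, -6)*t = -20*(-22) = 440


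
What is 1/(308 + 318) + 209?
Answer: 130835/626 ≈ 209.00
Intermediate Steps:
1/(308 + 318) + 209 = 1/626 + 209 = 130835/626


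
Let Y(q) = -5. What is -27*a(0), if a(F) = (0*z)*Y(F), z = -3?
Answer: 0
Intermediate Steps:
a(F) = 0 (a(F) = (0*(-3))*(-5) = 0*(-5) = 0)
-27*a(0) = -27*0 = 0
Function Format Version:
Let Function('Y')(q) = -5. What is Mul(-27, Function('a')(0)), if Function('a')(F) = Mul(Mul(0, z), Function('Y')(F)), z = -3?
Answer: 0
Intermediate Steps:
Function('a')(F) = 0 (Function('a')(F) = Mul(Mul(0, -3), -5) = Mul(0, -5) = 0)
Mul(-27, Function('a')(0)) = Mul(-27, 0) = 0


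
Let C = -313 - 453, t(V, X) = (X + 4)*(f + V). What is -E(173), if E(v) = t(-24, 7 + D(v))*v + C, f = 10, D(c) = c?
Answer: 446414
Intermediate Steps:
t(V, X) = (4 + X)*(10 + V) (t(V, X) = (X + 4)*(10 + V) = (4 + X)*(10 + V))
C = -766
E(v) = -766 + v*(-154 - 14*v) (E(v) = (40 + 4*(-24) + 10*(7 + v) - 24*(7 + v))*v - 766 = (40 - 96 + (70 + 10*v) + (-168 - 24*v))*v - 766 = (-154 - 14*v)*v - 766 = v*(-154 - 14*v) - 766 = -766 + v*(-154 - 14*v))
-E(173) = -(-766 - 14*173*(11 + 173)) = -(-766 - 14*173*184) = -(-766 - 445648) = -1*(-446414) = 446414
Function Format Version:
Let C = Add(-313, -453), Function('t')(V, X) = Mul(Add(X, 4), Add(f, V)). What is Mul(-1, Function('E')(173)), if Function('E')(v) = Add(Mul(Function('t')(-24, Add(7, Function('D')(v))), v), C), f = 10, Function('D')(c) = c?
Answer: 446414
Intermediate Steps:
Function('t')(V, X) = Mul(Add(4, X), Add(10, V)) (Function('t')(V, X) = Mul(Add(X, 4), Add(10, V)) = Mul(Add(4, X), Add(10, V)))
C = -766
Function('E')(v) = Add(-766, Mul(v, Add(-154, Mul(-14, v)))) (Function('E')(v) = Add(Mul(Add(40, Mul(4, -24), Mul(10, Add(7, v)), Mul(-24, Add(7, v))), v), -766) = Add(Mul(Add(40, -96, Add(70, Mul(10, v)), Add(-168, Mul(-24, v))), v), -766) = Add(Mul(Add(-154, Mul(-14, v)), v), -766) = Add(Mul(v, Add(-154, Mul(-14, v))), -766) = Add(-766, Mul(v, Add(-154, Mul(-14, v)))))
Mul(-1, Function('E')(173)) = Mul(-1, Add(-766, Mul(-14, 173, Add(11, 173)))) = Mul(-1, Add(-766, Mul(-14, 173, 184))) = Mul(-1, Add(-766, -445648)) = Mul(-1, -446414) = 446414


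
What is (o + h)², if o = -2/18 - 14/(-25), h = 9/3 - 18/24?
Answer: 5900041/810000 ≈ 7.2840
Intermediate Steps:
h = 9/4 (h = 9*(⅓) - 18*1/24 = 3 - ¾ = 9/4 ≈ 2.2500)
o = 101/225 (o = -2*1/18 - 14*(-1/25) = -⅑ + 14/25 = 101/225 ≈ 0.44889)
(o + h)² = (101/225 + 9/4)² = (2429/900)² = 5900041/810000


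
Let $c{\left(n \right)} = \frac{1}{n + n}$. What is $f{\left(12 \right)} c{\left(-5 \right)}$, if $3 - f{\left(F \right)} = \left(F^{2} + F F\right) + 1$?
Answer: $\frac{143}{5} \approx 28.6$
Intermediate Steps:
$c{\left(n \right)} = \frac{1}{2 n}$
$f{\left(F \right)} = 2 - 2 F^{2}$ ($f{\left(F \right)} = 3 - \left(\left(F^{2} + F F\right) + 1\right) = 3 - \left(\left(F^{2} + F^{2}\right) + 1\right) = 3 - \left(2 F^{2} + 1\right) = 3 - \left(1 + 2 F^{2}\right) = 2 - 2 F^{2}$)
$f{\left(12 \right)} c{\left(-5 \right)} = \left(2 - 2 \cdot 12^{2}\right) \frac{1}{2 \left(-5\right)} = \left(2 - 288\right) \frac{1}{2} \left(- \frac{1}{5}\right) = \left(2 - 288\right) \left(- \frac{1}{10}\right) = \left(-286\right) \left(- \frac{1}{10}\right) = \frac{143}{5}$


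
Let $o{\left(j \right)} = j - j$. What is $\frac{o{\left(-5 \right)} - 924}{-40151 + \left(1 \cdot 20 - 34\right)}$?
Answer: $\frac{924}{40165} \approx 0.023005$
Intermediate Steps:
$o{\left(j \right)} = 0$
$\frac{o{\left(-5 \right)} - 924}{-40151 + \left(1 \cdot 20 - 34\right)} = \frac{0 - 924}{-40151 + \left(1 \cdot 20 - 34\right)} = - \frac{924}{-40151 + \left(20 - 34\right)} = - \frac{924}{-40151 - 14} = - \frac{924}{-40165} = \left(-924\right) \left(- \frac{1}{40165}\right) = \frac{924}{40165}$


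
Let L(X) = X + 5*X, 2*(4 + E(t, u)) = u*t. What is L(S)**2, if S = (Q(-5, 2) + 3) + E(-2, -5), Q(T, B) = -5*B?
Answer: 1296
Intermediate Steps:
E(t, u) = -4 + t*u/2 (E(t, u) = -4 + (u*t)/2 = -4 + (t*u)/2 = -4 + t*u/2)
S = -6 (S = (-5*2 + 3) + (-4 + (1/2)*(-2)*(-5)) = (-10 + 3) + (-4 + 5) = -7 + 1 = -6)
L(X) = 6*X
L(S)**2 = (6*(-6))**2 = (-36)**2 = 1296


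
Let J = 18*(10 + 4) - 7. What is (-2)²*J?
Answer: 980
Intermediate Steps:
J = 245 (J = 18*14 - 7 = 252 - 7 = 245)
(-2)²*J = (-2)²*245 = 4*245 = 980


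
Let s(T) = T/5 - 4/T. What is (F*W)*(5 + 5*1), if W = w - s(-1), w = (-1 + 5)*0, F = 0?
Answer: 0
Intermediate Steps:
w = 0 (w = 4*0 = 0)
s(T) = -4/T + T/5 (s(T) = T*(⅕) - 4/T = T/5 - 4/T = -4/T + T/5)
W = -19/5 (W = 0 - (-4/(-1) + (⅕)*(-1)) = 0 - (-4*(-1) - ⅕) = 0 - (4 - ⅕) = 0 - 1*19/5 = 0 - 19/5 = -19/5 ≈ -3.8000)
(F*W)*(5 + 5*1) = (0*(-19/5))*(5 + 5*1) = 0*(5 + 5) = 0*10 = 0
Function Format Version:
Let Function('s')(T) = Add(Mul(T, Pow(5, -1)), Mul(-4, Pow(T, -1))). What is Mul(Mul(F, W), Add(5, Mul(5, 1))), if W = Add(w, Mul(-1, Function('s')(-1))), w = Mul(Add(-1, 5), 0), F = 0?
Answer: 0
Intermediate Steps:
w = 0 (w = Mul(4, 0) = 0)
Function('s')(T) = Add(Mul(-4, Pow(T, -1)), Mul(Rational(1, 5), T)) (Function('s')(T) = Add(Mul(T, Rational(1, 5)), Mul(-4, Pow(T, -1))) = Add(Mul(Rational(1, 5), T), Mul(-4, Pow(T, -1))) = Add(Mul(-4, Pow(T, -1)), Mul(Rational(1, 5), T)))
W = Rational(-19, 5) (W = Add(0, Mul(-1, Add(Mul(-4, Pow(-1, -1)), Mul(Rational(1, 5), -1)))) = Add(0, Mul(-1, Add(Mul(-4, -1), Rational(-1, 5)))) = Add(0, Mul(-1, Add(4, Rational(-1, 5)))) = Add(0, Mul(-1, Rational(19, 5))) = Add(0, Rational(-19, 5)) = Rational(-19, 5) ≈ -3.8000)
Mul(Mul(F, W), Add(5, Mul(5, 1))) = Mul(Mul(0, Rational(-19, 5)), Add(5, Mul(5, 1))) = Mul(0, Add(5, 5)) = Mul(0, 10) = 0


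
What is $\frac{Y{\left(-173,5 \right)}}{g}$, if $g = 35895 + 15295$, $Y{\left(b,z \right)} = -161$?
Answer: $- \frac{161}{51190} \approx -0.0031451$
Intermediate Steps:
$g = 51190$
$\frac{Y{\left(-173,5 \right)}}{g} = - \frac{161}{51190}$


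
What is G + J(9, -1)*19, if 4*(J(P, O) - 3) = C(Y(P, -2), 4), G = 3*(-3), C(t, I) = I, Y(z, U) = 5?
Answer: 67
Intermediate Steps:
G = -9
J(P, O) = 4 (J(P, O) = 3 + (1/4)*4 = 3 + 1 = 4)
G + J(9, -1)*19 = -9 + 4*19 = -9 + 76 = 67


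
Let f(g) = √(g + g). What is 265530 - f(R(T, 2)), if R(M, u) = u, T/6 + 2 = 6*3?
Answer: 265528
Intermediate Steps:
T = 96 (T = -12 + 6*(6*3) = -12 + 6*18 = -12 + 108 = 96)
f(g) = √2*√g (f(g) = √(2*g) = √2*√g)
265530 - f(R(T, 2)) = 265530 - √2*√2 = 265530 - 1*2 = 265530 - 2 = 265528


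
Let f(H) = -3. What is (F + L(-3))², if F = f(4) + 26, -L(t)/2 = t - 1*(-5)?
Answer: 361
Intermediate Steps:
L(t) = -10 - 2*t (L(t) = -2*(t - 1*(-5)) = -2*(t + 5) = -2*(5 + t) = -10 - 2*t)
F = 23 (F = -3 + 26 = 23)
(F + L(-3))² = (23 + (-10 - 2*(-3)))² = (23 + (-10 + 6))² = (23 - 4)² = 19² = 361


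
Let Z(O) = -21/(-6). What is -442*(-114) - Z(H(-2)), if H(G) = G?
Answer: 100769/2 ≈ 50385.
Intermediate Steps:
Z(O) = 7/2 (Z(O) = -21*(-⅙) = 7/2)
-442*(-114) - Z(H(-2)) = -442*(-114) - 1*7/2 = 50388 - 7/2 = 100769/2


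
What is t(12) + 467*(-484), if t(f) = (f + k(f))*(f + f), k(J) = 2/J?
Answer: -225736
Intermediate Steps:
t(f) = 2*f*(f + 2/f) (t(f) = (f + 2/f)*(f + f) = (f + 2/f)*(2*f) = 2*f*(f + 2/f))
t(12) + 467*(-484) = (4 + 2*12²) + 467*(-484) = (4 + 2*144) - 226028 = (4 + 288) - 226028 = 292 - 226028 = -225736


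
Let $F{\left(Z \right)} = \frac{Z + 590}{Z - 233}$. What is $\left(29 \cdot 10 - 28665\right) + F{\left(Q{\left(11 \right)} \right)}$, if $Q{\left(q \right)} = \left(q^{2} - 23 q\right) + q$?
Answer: $- \frac{10045219}{354} \approx -28376.0$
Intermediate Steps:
$Q{\left(q \right)} = q^{2} - 22 q$
$F{\left(Z \right)} = \frac{590 + Z}{-233 + Z}$
$\left(29 \cdot 10 - 28665\right) + F{\left(Q{\left(11 \right)} \right)} = \left(29 \cdot 10 - 28665\right) + \frac{590 + 11 \left(-22 + 11\right)}{-233 + 11 \left(-22 + 11\right)} = \left(290 - 28665\right) + \frac{590 + 11 \left(-11\right)}{-233 + 11 \left(-11\right)} = -28375 + \frac{590 - 121}{-233 - 121} = -28375 + \frac{1}{-354} \cdot 469 = -28375 - \frac{469}{354} = - \frac{10045219}{354}$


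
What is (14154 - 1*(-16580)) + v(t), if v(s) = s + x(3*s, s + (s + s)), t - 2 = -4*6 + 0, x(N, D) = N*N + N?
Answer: 35002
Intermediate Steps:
x(N, D) = N + N**2 (x(N, D) = N**2 + N = N + N**2)
t = -22 (t = 2 + (-4*6 + 0) = 2 + (-24 + 0) = 2 - 24 = -22)
v(s) = s + 3*s*(1 + 3*s) (v(s) = s + (3*s)*(1 + 3*s) = s + 3*s*(1 + 3*s))
(14154 - 1*(-16580)) + v(t) = (14154 - 1*(-16580)) - 22*(4 + 9*(-22)) = (14154 + 16580) - 22*(4 - 198) = 30734 - 22*(-194) = 30734 + 4268 = 35002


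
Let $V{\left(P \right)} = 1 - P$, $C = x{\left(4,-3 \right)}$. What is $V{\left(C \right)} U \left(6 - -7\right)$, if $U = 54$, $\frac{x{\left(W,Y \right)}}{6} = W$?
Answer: $-16146$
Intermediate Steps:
$x{\left(W,Y \right)} = 6 W$
$C = 24$ ($C = 6 \cdot 4 = 24$)
$V{\left(C \right)} U \left(6 - -7\right) = \left(1 - 24\right) 54 \left(6 - -7\right) = \left(1 - 24\right) 54 \left(6 + 7\right) = - 23 \cdot 54 \cdot 13 = \left(-23\right) 702 = -16146$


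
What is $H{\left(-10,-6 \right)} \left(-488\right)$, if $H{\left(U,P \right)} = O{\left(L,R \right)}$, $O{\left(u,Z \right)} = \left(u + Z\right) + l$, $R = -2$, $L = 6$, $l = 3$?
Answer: $-3416$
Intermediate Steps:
$O{\left(u,Z \right)} = 3 + Z + u$ ($O{\left(u,Z \right)} = \left(u + Z\right) + 3 = \left(Z + u\right) + 3 = 3 + Z + u$)
$H{\left(U,P \right)} = 7$ ($H{\left(U,P \right)} = 3 - 2 + 6 = 7$)
$H{\left(-10,-6 \right)} \left(-488\right) = 7 \left(-488\right) = -3416$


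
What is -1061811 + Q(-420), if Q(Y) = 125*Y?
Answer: -1114311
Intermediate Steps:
-1061811 + Q(-420) = -1061811 + 125*(-420) = -1061811 - 52500 = -1114311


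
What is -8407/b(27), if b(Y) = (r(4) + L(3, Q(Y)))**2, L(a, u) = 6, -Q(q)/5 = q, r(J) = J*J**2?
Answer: -1201/700 ≈ -1.7157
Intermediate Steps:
r(J) = J**3
Q(q) = -5*q
b(Y) = 4900 (b(Y) = (4**3 + 6)**2 = (64 + 6)**2 = 70**2 = 4900)
-8407/b(27) = -8407/4900 = -8407*1/4900 = -1201/700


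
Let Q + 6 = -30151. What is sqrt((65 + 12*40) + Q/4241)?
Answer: 2*sqrt(2418629577)/4241 ≈ 23.192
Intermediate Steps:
Q = -30157 (Q = -6 - 30151 = -30157)
sqrt((65 + 12*40) + Q/4241) = sqrt((65 + 12*40) - 30157/4241) = sqrt((65 + 480) - 30157*1/4241) = sqrt(545 - 30157/4241) = sqrt(2281188/4241) = 2*sqrt(2418629577)/4241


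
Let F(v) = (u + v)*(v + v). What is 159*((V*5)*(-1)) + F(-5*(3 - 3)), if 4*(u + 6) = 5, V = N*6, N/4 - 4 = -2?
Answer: -38160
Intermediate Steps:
N = 8 (N = 16 + 4*(-2) = 16 - 8 = 8)
V = 48 (V = 8*6 = 48)
u = -19/4 (u = -6 + (¼)*5 = -6 + 5/4 = -19/4 ≈ -4.7500)
F(v) = 2*v*(-19/4 + v) (F(v) = (-19/4 + v)*(v + v) = (-19/4 + v)*(2*v) = 2*v*(-19/4 + v))
159*((V*5)*(-1)) + F(-5*(3 - 3)) = 159*((48*5)*(-1)) + (-5*(3 - 3))*(-19 + 4*(-5*(3 - 3)))/2 = 159*(240*(-1)) + (-5*0)*(-19 + 4*(-5*0))/2 = 159*(-240) + (½)*0*(-19 + 4*0) = -38160 + (½)*0*(-19 + 0) = -38160 + (½)*0*(-19) = -38160 + 0 = -38160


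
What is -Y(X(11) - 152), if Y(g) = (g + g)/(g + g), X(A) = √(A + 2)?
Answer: -1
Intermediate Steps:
X(A) = √(2 + A)
Y(g) = 1 (Y(g) = (2*g)/((2*g)) = (2*g)*(1/(2*g)) = 1)
-Y(X(11) - 152) = -1*1 = -1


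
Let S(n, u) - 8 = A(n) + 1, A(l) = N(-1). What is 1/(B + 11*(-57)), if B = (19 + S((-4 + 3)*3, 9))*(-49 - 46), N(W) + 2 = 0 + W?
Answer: -1/3002 ≈ -0.00033311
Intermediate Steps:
N(W) = -2 + W (N(W) = -2 + (0 + W) = -2 + W)
A(l) = -3 (A(l) = -2 - 1 = -3)
S(n, u) = 6 (S(n, u) = 8 + (-3 + 1) = 8 - 2 = 6)
B = -2375 (B = (19 + 6)*(-49 - 46) = 25*(-95) = -2375)
1/(B + 11*(-57)) = 1/(-2375 + 11*(-57)) = 1/(-2375 - 627) = 1/(-3002) = -1/3002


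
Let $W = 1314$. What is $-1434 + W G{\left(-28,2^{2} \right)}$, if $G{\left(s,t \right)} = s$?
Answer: $-38226$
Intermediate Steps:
$-1434 + W G{\left(-28,2^{2} \right)} = -1434 + 1314 \left(-28\right) = -1434 - 36792 = -38226$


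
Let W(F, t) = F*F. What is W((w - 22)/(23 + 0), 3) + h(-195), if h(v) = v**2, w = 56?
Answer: 20116381/529 ≈ 38027.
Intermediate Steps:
W(F, t) = F**2
W((w - 22)/(23 + 0), 3) + h(-195) = ((56 - 22)/(23 + 0))**2 + (-195)**2 = (34/23)**2 + 38025 = 1156/529 + 38025 = 20116381/529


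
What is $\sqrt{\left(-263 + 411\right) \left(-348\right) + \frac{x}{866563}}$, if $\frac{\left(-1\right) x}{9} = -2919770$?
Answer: $\frac{i \sqrt{38653201041780786}}{866563} \approx 226.88 i$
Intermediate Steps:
$x = 26277930$ ($x = \left(-9\right) \left(-2919770\right) = 26277930$)
$\sqrt{\left(-263 + 411\right) \left(-348\right) + \frac{x}{866563}} = \sqrt{\left(-263 + 411\right) \left(-348\right) + \frac{26277930}{866563}} = \sqrt{148 \left(-348\right) + 26277930 \cdot \frac{1}{866563}} = \sqrt{-51504 + \frac{26277930}{866563}} = \sqrt{- \frac{44605182822}{866563}} = \frac{i \sqrt{38653201041780786}}{866563}$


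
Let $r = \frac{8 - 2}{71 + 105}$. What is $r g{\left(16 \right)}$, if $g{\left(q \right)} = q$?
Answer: $\frac{6}{11} \approx 0.54545$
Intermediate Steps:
$r = \frac{3}{88}$ ($r = \frac{6}{176} = 6 \cdot \frac{1}{176} = \frac{3}{88} \approx 0.034091$)
$r g{\left(16 \right)} = \frac{3}{88} \cdot 16 = \frac{6}{11}$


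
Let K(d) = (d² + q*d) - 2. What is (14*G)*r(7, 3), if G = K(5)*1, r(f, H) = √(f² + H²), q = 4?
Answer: 602*√58 ≈ 4584.7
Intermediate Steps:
r(f, H) = √(H² + f²)
K(d) = -2 + d² + 4*d (K(d) = (d² + 4*d) - 2 = -2 + d² + 4*d)
G = 43 (G = (-2 + 5² + 4*5)*1 = (-2 + 25 + 20)*1 = 43*1 = 43)
(14*G)*r(7, 3) = (14*43)*√(3² + 7²) = 602*√(9 + 49) = 602*√58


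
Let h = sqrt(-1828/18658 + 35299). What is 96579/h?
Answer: 4599*sqrt(341341327817)/5227039 ≈ 514.05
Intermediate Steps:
h = 3*sqrt(341341327817)/9329 (h = sqrt(-1828*1/18658 + 35299) = sqrt(-914/9329 + 35299) = sqrt(329303457/9329) = 3*sqrt(341341327817)/9329 ≈ 187.88)
96579/h = 96579/((3*sqrt(341341327817)/9329)) = 96579*(sqrt(341341327817)/109767819) = 4599*sqrt(341341327817)/5227039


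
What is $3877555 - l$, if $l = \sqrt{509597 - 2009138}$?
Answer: $3877555 - i \sqrt{1499541} \approx 3.8776 \cdot 10^{6} - 1224.6 i$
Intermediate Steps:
$l = i \sqrt{1499541}$ ($l = \sqrt{-1499541} = i \sqrt{1499541} \approx 1224.6 i$)
$3877555 - l = 3877555 - i \sqrt{1499541}$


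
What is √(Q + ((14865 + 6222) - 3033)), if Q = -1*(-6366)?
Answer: 2*√6105 ≈ 156.27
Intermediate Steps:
Q = 6366
√(Q + ((14865 + 6222) - 3033)) = √(6366 + ((14865 + 6222) - 3033)) = √(6366 + (21087 - 3033)) = √(6366 + 18054) = √24420 = 2*√6105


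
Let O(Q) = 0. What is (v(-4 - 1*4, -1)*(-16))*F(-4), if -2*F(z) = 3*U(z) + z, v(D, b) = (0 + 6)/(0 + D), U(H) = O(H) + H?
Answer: 96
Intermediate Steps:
U(H) = H (U(H) = 0 + H = H)
v(D, b) = 6/D
F(z) = -2*z (F(z) = -(3*z + z)/2 = -2*z)
(v(-4 - 1*4, -1)*(-16))*F(-4) = ((6/(-4 - 1*4))*(-16))*(-2*(-4)) = ((6/(-4 - 4))*(-16))*8 = ((6/(-8))*(-16))*8 = ((6*(-⅛))*(-16))*8 = -¾*(-16)*8 = 12*8 = 96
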